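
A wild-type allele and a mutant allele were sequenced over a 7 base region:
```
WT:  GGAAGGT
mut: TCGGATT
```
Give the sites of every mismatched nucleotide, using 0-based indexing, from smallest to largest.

Scanning 0-based: 0: G/T; 1: G/C; 2: A/G; 3: A/G; 4: G/A; 5: G/T.

0, 1, 2, 3, 4, 5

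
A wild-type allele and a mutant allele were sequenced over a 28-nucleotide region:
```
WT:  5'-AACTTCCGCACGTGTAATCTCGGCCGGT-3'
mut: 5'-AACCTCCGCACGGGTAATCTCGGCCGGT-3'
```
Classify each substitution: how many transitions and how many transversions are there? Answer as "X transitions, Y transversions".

1 transition, 1 transversion

Transitions (purine↔purine or pyrimidine↔pyrimidine): 4 T→C.
Transversions (purine↔pyrimidine): 13 T→G.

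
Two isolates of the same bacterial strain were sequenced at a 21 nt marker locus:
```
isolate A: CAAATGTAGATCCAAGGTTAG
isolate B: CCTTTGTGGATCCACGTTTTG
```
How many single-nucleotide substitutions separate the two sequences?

7

Mismatches (1-based): position 2: A→C; position 3: A→T; position 4: A→T; position 8: A→G; position 15: A→C; position 17: G→T; position 20: A→T.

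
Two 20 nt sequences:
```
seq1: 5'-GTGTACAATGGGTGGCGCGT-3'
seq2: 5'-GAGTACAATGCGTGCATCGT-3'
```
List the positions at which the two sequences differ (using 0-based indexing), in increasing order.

Differences at position 1 (T→A), position 10 (G→C), position 14 (G→C), position 15 (C→A), position 16 (G→T).

1, 10, 14, 15, 16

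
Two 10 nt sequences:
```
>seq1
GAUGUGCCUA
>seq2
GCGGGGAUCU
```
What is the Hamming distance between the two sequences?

7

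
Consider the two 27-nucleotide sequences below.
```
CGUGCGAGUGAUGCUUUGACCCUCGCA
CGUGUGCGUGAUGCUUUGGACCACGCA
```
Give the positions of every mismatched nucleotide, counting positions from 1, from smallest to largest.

Differences at position 5 (C→U), position 7 (A→C), position 19 (A→G), position 20 (C→A), position 23 (U→A).

5, 7, 19, 20, 23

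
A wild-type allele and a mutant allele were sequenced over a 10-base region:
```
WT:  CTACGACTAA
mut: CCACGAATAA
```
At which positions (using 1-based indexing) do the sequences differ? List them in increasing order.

Differences at position 2 (T→C), position 7 (C→A).

2, 7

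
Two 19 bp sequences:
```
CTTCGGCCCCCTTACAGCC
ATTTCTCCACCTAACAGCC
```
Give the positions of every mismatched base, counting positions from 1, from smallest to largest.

1, 4, 5, 6, 9, 13

Scanning 1-based: 1: C/A; 4: C/T; 5: G/C; 6: G/T; 9: C/A; 13: T/A.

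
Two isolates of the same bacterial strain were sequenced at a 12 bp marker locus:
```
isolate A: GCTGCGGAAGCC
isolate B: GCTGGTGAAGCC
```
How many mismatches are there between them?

Comparing position by position, 2 sites differ: 5 (C/G), 6 (G/T).

2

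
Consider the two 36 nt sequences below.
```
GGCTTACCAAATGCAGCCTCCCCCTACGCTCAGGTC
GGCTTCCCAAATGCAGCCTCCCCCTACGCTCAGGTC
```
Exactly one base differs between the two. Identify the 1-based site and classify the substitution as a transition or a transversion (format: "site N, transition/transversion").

The sequences differ only at site 6: A→C (purine→pyrimidine), a transversion.

site 6, transversion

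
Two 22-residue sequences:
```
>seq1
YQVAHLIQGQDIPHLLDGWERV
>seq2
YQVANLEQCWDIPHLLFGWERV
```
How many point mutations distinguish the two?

Comparing position by position, 5 residues differ: 5 (H/N), 7 (I/E), 9 (G/C), 10 (Q/W), 17 (D/F).

5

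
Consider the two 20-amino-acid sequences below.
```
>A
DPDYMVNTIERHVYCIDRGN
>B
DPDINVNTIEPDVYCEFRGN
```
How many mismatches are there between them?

Comparing position by position, 6 positions differ: 4 (Y/I), 5 (M/N), 11 (R/P), 12 (H/D), 16 (I/E), 17 (D/F).

6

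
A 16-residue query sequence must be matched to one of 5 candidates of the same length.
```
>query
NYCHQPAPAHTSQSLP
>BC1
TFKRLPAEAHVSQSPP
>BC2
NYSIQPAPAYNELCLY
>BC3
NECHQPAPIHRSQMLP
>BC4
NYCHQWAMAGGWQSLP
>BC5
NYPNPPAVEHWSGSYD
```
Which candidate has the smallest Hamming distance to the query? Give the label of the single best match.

BC3

Hamming distances to query — BC1: 8; BC2: 8; BC3: 4; BC4: 5; BC5: 9.
Smallest is BC3 with 4 mismatches.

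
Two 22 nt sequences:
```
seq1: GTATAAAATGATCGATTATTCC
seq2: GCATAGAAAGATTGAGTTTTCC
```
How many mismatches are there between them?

6

The sequences differ at sites 2, 6, 9, 13, 16, 18 (1-based) — 6 in total.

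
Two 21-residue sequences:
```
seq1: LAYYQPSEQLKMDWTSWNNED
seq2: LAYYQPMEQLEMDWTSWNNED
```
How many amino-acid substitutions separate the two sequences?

The sequences differ at residues 7, 11 (1-based) — 2 in total.

2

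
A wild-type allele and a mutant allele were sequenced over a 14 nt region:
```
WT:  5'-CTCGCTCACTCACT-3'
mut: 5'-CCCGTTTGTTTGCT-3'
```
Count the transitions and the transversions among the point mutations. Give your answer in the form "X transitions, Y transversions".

Mismatches (1-based):
base 2: T→C (pyrimidine→pyrimidine, transition)
base 5: C→T (pyrimidine→pyrimidine, transition)
base 7: C→T (pyrimidine→pyrimidine, transition)
base 8: A→G (purine→purine, transition)
base 9: C→T (pyrimidine→pyrimidine, transition)
base 11: C→T (pyrimidine→pyrimidine, transition)
base 12: A→G (purine→purine, transition)

7 transitions, 0 transversions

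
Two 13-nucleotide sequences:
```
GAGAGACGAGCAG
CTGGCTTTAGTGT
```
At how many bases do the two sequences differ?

Comparing position by position, 10 bases differ: 1 (G/C), 2 (A/T), 4 (A/G), 5 (G/C), 6 (A/T), 7 (C/T), 8 (G/T), 11 (C/T), 12 (A/G), 13 (G/T).

10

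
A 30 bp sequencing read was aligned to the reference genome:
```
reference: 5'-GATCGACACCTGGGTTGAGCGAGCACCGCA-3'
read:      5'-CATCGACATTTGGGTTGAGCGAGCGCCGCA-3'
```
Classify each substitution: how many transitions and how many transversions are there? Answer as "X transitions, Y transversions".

3 transitions, 1 transversion

Transitions (purine↔purine or pyrimidine↔pyrimidine): 9 C→T, 10 C→T, 25 A→G.
Transversions (purine↔pyrimidine): 1 G→C.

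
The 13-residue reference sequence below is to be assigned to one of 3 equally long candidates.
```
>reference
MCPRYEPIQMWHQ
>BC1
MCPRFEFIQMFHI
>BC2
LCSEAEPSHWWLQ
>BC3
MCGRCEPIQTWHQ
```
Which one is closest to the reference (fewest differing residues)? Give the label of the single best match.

BC1 differs at 4 residues; BC2 differs at 8 residues; BC3 differs at 3 residues. The closest is BC3.

BC3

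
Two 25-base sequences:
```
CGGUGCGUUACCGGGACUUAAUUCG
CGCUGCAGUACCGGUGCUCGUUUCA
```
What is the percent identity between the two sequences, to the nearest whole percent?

9 positions differ (3, 7, 8, 15, 16, 19, 20, 21, 25), so 16 of 25 match: 16/25 = 64%.

64%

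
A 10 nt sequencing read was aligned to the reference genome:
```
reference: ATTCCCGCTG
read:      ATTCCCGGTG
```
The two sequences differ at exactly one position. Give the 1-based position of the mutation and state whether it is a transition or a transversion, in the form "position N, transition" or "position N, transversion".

position 8, transversion

The sequences differ only at position 8: C→G (pyrimidine→purine), a transversion.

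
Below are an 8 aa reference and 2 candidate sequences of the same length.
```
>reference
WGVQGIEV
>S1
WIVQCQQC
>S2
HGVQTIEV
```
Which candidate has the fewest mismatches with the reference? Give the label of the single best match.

S2

S1 differs at 5 residues; S2 differs at 2 residues. The closest is S2.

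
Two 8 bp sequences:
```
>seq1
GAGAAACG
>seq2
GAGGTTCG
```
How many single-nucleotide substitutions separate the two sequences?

3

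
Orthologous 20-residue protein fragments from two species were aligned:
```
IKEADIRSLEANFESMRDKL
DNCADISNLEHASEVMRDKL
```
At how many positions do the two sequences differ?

9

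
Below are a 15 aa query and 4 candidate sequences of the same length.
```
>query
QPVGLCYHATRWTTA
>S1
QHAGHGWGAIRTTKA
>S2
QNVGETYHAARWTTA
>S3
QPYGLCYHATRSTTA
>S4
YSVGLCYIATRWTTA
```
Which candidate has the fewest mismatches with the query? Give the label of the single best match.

S3

Hamming distances to query — S1: 9; S2: 4; S3: 2; S4: 3.
Smallest is S3 with 2 mismatches.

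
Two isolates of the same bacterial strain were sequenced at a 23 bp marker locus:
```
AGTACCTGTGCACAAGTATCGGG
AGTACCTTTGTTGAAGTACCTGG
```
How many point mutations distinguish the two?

Mismatches (1-based): site 8: G→T; site 11: C→T; site 12: A→T; site 13: C→G; site 19: T→C; site 21: G→T.

6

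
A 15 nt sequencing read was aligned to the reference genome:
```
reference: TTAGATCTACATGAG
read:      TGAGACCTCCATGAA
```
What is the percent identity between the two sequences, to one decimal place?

Mismatches at positions 2, 6, 9, 15 (1-based): 4 of 15.
Identical positions: 11/15 = 73.33% → 73.3%.

73.3%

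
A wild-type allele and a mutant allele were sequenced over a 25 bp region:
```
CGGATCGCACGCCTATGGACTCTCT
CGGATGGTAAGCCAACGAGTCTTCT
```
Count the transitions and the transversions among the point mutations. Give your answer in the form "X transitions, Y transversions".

Transitions (purine↔purine or pyrimidine↔pyrimidine): 8 C→T, 16 T→C, 18 G→A, 19 A→G, 20 C→T, 21 T→C, 22 C→T.
Transversions (purine↔pyrimidine): 6 C→G, 10 C→A, 14 T→A.

7 transitions, 3 transversions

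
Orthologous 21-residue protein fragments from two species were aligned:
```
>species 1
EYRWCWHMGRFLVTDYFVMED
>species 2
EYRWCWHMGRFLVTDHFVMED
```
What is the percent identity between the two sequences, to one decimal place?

1 position differs (16), so 20 of 21 match: 20/21 = 95.24%.

95.2%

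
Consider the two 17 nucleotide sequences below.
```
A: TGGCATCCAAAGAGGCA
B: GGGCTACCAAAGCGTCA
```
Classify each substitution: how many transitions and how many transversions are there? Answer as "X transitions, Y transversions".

0 transitions, 5 transversions

Transitions (purine↔purine or pyrimidine↔pyrimidine): none.
Transversions (purine↔pyrimidine): 1 T→G, 5 A→T, 6 T→A, 13 A→C, 15 G→T.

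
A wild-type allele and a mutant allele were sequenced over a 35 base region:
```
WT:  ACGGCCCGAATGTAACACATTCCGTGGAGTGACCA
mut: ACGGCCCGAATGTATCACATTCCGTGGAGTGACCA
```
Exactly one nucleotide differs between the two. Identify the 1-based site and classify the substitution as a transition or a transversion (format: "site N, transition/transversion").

site 15, transversion

Site 15 changes A→T. A is a purine and T is a pyrimidine, so this is a transversion.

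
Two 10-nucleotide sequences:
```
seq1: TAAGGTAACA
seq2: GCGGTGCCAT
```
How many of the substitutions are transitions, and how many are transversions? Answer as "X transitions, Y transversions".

Transitions (purine↔purine or pyrimidine↔pyrimidine): 3 A→G.
Transversions (purine↔pyrimidine): 1 T→G, 2 A→C, 5 G→T, 6 T→G, 7 A→C, 8 A→C, 9 C→A, 10 A→T.

1 transition, 8 transversions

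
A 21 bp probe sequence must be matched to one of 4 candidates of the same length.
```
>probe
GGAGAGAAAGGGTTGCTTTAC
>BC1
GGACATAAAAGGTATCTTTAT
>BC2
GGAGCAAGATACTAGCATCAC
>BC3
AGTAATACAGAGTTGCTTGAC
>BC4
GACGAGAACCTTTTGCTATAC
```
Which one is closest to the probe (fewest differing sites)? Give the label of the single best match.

BC1

Hamming distances to probe — BC1: 6; BC2: 9; BC3: 7; BC4: 7.
Smallest is BC1 with 6 mismatches.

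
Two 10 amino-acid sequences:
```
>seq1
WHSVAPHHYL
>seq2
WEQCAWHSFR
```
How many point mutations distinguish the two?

7

The sequences differ at residues 2, 3, 4, 6, 8, 9, 10 (1-based) — 7 in total.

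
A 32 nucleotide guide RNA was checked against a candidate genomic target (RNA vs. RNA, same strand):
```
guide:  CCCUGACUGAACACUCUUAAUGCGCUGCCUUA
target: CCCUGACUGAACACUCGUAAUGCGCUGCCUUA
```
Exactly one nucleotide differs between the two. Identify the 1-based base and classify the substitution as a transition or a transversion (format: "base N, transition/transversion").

base 17, transversion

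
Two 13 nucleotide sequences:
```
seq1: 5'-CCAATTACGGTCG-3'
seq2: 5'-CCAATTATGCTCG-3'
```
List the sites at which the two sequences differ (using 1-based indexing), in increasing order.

8, 10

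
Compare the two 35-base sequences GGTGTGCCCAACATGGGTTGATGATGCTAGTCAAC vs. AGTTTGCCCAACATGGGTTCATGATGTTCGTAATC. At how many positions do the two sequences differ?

Mismatches (1-based): position 1: G→A; position 4: G→T; position 20: G→C; position 27: C→T; position 29: A→C; position 32: C→A; position 34: A→T.

7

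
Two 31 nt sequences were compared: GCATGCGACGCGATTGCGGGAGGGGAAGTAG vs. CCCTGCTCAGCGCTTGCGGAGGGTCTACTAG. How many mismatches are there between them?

12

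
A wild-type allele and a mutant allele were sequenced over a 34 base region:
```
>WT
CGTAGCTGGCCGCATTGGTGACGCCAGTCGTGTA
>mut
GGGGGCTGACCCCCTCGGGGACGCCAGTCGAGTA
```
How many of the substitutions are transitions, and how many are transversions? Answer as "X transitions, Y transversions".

3 transitions, 6 transversions

Transitions (purine↔purine or pyrimidine↔pyrimidine): 4 A→G, 9 G→A, 16 T→C.
Transversions (purine↔pyrimidine): 1 C→G, 3 T→G, 12 G→C, 14 A→C, 19 T→G, 31 T→A.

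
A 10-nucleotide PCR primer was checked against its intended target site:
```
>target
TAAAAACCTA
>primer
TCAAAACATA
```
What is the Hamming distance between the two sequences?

2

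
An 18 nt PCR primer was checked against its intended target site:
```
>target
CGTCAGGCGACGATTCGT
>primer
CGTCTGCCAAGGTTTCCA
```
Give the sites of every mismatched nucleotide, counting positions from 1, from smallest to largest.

5, 7, 9, 11, 13, 17, 18

Scanning 1-based: 5: A/T; 7: G/C; 9: G/A; 11: C/G; 13: A/T; 17: G/C; 18: T/A.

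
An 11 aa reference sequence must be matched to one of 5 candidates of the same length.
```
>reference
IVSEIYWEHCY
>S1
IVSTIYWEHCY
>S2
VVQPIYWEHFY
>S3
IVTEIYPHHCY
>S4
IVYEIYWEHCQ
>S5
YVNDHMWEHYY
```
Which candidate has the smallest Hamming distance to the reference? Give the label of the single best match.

S1

Hamming distances to reference — S1: 1; S2: 4; S3: 3; S4: 2; S5: 6.
Smallest is S1 with 1 mismatch.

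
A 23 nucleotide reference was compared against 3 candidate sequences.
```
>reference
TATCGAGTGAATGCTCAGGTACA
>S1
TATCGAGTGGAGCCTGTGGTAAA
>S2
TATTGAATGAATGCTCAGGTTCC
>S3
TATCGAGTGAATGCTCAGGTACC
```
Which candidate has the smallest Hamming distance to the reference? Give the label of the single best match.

S3

Hamming distances to reference — S1: 6; S2: 4; S3: 1.
Smallest is S3 with 1 mismatch.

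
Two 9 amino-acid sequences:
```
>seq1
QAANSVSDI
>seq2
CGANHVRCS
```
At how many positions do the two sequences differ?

Mismatches (1-based): position 1: Q→C; position 2: A→G; position 5: S→H; position 7: S→R; position 8: D→C; position 9: I→S.

6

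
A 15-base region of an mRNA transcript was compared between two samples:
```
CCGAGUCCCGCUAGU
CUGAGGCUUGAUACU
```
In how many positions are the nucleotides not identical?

Comparing position by position, 6 positions differ: 2 (C/U), 6 (U/G), 8 (C/U), 9 (C/U), 11 (C/A), 14 (G/C).

6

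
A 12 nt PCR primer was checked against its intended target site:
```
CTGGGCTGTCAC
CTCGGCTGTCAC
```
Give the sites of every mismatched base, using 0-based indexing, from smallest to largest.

Differences at site 2 (G→C).

2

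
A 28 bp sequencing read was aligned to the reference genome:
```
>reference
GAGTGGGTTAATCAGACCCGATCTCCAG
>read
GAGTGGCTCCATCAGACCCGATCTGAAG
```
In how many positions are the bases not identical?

5

Mismatches (1-based): position 7: G→C; position 9: T→C; position 10: A→C; position 25: C→G; position 26: C→A.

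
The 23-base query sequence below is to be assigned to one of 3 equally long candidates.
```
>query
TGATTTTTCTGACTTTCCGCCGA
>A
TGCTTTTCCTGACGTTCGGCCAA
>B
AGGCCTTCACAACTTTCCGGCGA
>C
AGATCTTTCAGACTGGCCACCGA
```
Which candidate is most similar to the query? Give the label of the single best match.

Hamming distances to query — A: 5; B: 9; C: 6.
Smallest is A with 5 mismatches.

A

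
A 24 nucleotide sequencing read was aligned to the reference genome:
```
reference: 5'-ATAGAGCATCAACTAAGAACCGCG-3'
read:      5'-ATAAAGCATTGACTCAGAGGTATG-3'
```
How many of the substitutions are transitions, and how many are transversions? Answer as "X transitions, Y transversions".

7 transitions, 2 transversions

Transitions (purine↔purine or pyrimidine↔pyrimidine): 4 G→A, 10 C→T, 11 A→G, 19 A→G, 21 C→T, 22 G→A, 23 C→T.
Transversions (purine↔pyrimidine): 15 A→C, 20 C→G.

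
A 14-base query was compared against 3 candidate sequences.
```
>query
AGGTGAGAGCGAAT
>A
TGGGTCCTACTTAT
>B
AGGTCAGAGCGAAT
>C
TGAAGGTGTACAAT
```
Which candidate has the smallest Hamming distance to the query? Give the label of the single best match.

B

Hamming distances to query — A: 9; B: 1; C: 9.
Smallest is B with 1 mismatch.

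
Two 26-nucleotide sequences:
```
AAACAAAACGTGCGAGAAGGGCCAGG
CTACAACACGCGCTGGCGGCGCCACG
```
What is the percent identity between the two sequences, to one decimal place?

61.5%

Mismatches at positions 1, 2, 7, 11, 14, 15, 17, 18, 20, 25 (1-based): 10 of 26.
Identical positions: 16/26 = 61.54% → 61.5%.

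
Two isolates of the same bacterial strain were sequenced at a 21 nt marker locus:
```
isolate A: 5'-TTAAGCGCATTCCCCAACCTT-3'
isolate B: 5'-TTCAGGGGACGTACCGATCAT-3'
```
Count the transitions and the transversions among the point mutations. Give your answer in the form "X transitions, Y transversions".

4 transitions, 6 transversions

Transitions (purine↔purine or pyrimidine↔pyrimidine): 10 T→C, 12 C→T, 16 A→G, 18 C→T.
Transversions (purine↔pyrimidine): 3 A→C, 6 C→G, 8 C→G, 11 T→G, 13 C→A, 20 T→A.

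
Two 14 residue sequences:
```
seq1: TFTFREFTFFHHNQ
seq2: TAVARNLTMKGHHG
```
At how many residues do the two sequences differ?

The sequences differ at residues 2, 3, 4, 6, 7, 9, 10, 11, 13, 14 (1-based) — 10 in total.

10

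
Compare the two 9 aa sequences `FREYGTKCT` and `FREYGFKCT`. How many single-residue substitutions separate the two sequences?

1

The sequences differ at residues 6 (1-based) — 1 in total.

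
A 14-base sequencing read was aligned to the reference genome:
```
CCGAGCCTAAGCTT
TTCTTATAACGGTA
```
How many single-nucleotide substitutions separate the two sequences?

Comparing position by position, 11 sites differ: 1 (C/T), 2 (C/T), 3 (G/C), 4 (A/T), 5 (G/T), 6 (C/A), 7 (C/T), 8 (T/A), 10 (A/C), 12 (C/G), 14 (T/A).

11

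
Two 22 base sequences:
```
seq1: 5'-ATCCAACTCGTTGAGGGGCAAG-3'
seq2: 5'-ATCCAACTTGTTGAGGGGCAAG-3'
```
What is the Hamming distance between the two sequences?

1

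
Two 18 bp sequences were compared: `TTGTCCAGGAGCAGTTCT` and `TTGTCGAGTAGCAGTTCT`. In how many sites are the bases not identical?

2

Mismatches (1-based): site 6: C→G; site 9: G→T.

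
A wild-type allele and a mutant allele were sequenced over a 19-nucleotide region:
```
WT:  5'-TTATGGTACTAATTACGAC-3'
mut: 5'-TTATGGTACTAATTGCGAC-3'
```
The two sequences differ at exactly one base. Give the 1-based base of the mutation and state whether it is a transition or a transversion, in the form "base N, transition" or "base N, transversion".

base 15, transition

The sequences differ only at base 15: A→G (purine→purine), a transition.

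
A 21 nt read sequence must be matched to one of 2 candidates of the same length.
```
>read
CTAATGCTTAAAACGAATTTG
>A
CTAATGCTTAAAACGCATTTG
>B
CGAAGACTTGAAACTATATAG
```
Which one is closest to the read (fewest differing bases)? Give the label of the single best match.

A

Hamming distances to read — A: 1; B: 8.
Smallest is A with 1 mismatch.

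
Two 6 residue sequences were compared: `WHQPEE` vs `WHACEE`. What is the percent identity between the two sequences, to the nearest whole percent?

Mismatches at positions 3, 4 (1-based): 2 of 6.
Identical positions: 4/6 = 66.67% → 67%.

67%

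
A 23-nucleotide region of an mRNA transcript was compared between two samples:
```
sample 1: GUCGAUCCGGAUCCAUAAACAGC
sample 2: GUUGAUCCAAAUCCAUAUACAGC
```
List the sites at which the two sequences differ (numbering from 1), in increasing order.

Scanning 1-based: 3: C/U; 9: G/A; 10: G/A; 18: A/U.

3, 9, 10, 18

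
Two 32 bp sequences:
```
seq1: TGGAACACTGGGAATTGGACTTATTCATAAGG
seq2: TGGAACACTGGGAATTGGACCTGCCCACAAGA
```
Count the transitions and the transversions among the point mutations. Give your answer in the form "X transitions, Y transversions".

Transitions (purine↔purine or pyrimidine↔pyrimidine): 21 T→C, 23 A→G, 24 T→C, 25 T→C, 28 T→C, 32 G→A.
Transversions (purine↔pyrimidine): none.

6 transitions, 0 transversions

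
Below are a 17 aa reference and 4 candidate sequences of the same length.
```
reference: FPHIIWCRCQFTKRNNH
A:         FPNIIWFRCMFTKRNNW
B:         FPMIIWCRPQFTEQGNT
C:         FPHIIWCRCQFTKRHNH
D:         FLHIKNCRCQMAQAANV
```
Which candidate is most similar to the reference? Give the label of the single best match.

C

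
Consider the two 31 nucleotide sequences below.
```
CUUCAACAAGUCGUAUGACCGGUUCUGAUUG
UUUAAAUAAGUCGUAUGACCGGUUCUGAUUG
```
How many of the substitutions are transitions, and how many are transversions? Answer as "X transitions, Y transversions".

2 transitions, 1 transversion

Transitions (purine↔purine or pyrimidine↔pyrimidine): 1 C→U, 7 C→U.
Transversions (purine↔pyrimidine): 4 C→A.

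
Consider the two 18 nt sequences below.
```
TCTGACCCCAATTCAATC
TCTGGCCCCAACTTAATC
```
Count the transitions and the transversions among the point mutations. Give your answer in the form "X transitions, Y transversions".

Transitions (purine↔purine or pyrimidine↔pyrimidine): 5 A→G, 12 T→C, 14 C→T.
Transversions (purine↔pyrimidine): none.

3 transitions, 0 transversions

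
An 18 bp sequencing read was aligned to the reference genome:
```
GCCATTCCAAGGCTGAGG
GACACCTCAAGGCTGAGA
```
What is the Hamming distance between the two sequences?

5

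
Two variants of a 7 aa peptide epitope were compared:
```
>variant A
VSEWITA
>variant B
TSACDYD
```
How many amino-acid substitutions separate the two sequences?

6

Mismatches (1-based): residue 1: V→T; residue 3: E→A; residue 4: W→C; residue 5: I→D; residue 6: T→Y; residue 7: A→D.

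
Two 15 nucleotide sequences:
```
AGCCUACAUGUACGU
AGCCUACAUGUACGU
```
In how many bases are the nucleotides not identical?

0

The two sequences are identical at every position.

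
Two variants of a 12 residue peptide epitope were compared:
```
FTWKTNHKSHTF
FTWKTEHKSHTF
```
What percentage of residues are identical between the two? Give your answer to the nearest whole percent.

92%

1 position differs (6), so 11 of 12 match: 11/12 = 91.67%.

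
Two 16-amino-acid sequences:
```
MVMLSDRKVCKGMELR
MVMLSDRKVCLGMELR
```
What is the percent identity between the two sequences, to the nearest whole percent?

1 position differs (11), so 15 of 16 match: 15/16 = 93.75%.

94%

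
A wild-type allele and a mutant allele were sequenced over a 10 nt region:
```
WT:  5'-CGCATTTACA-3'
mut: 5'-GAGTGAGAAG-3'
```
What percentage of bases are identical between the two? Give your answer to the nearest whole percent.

Mismatches at positions 1, 2, 3, 4, 5, 6, 7, 9, 10 (1-based): 9 of 10.
Identical positions: 1/10 = 10% → 10%.

10%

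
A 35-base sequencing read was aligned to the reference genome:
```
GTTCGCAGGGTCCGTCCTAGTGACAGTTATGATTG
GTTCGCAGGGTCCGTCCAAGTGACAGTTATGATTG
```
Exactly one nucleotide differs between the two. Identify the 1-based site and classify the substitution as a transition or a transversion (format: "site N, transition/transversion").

The sequences differ only at site 18: T→A (pyrimidine→purine), a transversion.

site 18, transversion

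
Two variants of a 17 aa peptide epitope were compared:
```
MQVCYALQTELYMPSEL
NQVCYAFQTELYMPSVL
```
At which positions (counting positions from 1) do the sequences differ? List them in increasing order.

Scanning 1-based: 1: M/N; 7: L/F; 16: E/V.

1, 7, 16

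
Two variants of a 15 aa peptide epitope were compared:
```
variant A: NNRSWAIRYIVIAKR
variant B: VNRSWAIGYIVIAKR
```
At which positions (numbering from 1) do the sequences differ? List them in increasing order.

1, 8

Scanning 1-based: 1: N/V; 8: R/G.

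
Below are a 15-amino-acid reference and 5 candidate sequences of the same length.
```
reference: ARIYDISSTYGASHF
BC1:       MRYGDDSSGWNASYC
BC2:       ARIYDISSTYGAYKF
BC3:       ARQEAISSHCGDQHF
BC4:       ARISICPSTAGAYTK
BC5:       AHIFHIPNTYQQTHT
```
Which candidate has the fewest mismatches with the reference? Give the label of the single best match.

BC2

Hamming distances to reference — BC1: 9; BC2: 2; BC3: 7; BC4: 8; BC5: 9.
Smallest is BC2 with 2 mismatches.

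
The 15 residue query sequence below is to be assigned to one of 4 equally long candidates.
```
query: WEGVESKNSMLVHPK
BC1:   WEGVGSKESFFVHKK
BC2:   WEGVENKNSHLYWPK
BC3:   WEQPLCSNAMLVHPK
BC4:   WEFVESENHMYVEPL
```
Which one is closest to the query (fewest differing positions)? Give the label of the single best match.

Hamming distances to query — BC1: 5; BC2: 4; BC3: 6; BC4: 6.
Smallest is BC2 with 4 mismatches.

BC2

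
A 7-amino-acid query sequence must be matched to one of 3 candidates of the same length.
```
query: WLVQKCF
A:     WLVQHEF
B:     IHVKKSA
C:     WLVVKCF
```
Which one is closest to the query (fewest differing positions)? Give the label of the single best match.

C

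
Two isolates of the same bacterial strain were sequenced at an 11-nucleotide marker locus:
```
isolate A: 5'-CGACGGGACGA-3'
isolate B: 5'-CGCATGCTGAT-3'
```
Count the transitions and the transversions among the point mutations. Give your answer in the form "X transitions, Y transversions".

1 transition, 7 transversions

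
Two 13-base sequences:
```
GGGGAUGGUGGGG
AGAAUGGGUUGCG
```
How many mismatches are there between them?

7

Mismatches (1-based): site 1: G→A; site 3: G→A; site 4: G→A; site 5: A→U; site 6: U→G; site 10: G→U; site 12: G→C.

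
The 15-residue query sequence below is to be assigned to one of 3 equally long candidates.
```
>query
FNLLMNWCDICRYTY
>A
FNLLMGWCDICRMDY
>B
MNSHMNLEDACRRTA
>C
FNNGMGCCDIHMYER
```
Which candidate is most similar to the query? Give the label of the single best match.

A

A differs at 3 residues; B differs at 8 residues; C differs at 8 residues. The closest is A.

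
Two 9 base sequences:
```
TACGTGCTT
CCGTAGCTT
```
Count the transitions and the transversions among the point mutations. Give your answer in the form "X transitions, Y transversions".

1 transition, 4 transversions

Mismatches (1-based):
base 1: T→C (pyrimidine→pyrimidine, transition)
base 2: A→C (purine→pyrimidine, transversion)
base 3: C→G (pyrimidine→purine, transversion)
base 4: G→T (purine→pyrimidine, transversion)
base 5: T→A (pyrimidine→purine, transversion)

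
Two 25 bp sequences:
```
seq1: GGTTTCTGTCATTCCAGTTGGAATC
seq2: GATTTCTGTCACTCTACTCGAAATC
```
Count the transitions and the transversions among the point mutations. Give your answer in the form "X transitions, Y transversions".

5 transitions, 1 transversion

Transitions (purine↔purine or pyrimidine↔pyrimidine): 2 G→A, 12 T→C, 15 C→T, 19 T→C, 21 G→A.
Transversions (purine↔pyrimidine): 17 G→C.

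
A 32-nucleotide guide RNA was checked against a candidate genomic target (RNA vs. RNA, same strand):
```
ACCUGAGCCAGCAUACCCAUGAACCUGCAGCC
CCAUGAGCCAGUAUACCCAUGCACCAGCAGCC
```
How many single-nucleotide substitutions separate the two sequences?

5

Mismatches (1-based): base 1: A→C; base 3: C→A; base 12: C→U; base 22: A→C; base 26: U→A.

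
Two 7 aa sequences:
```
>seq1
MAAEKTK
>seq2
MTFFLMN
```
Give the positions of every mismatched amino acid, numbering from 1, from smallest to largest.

2, 3, 4, 5, 6, 7

Differences at position 2 (A→T), position 3 (A→F), position 4 (E→F), position 5 (K→L), position 6 (T→M), position 7 (K→N).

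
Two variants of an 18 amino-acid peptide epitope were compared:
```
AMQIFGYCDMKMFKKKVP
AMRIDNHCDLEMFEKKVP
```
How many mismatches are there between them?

7

The sequences differ at positions 3, 5, 6, 7, 10, 11, 14 (1-based) — 7 in total.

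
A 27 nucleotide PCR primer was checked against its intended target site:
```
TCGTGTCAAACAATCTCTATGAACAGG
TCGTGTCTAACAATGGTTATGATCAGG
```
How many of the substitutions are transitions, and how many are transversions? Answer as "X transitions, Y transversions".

1 transition, 4 transversions

Transitions (purine↔purine or pyrimidine↔pyrimidine): 17 C→T.
Transversions (purine↔pyrimidine): 8 A→T, 15 C→G, 16 T→G, 23 A→T.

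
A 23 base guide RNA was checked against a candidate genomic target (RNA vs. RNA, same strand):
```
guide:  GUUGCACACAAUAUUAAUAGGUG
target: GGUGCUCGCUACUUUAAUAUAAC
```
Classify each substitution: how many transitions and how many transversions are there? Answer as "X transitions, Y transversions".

3 transitions, 7 transversions

Mismatches (1-based):
base 2: U→G (pyrimidine→purine, transversion)
base 6: A→U (purine→pyrimidine, transversion)
base 8: A→G (purine→purine, transition)
base 10: A→U (purine→pyrimidine, transversion)
base 12: U→C (pyrimidine→pyrimidine, transition)
base 13: A→U (purine→pyrimidine, transversion)
base 20: G→U (purine→pyrimidine, transversion)
base 21: G→A (purine→purine, transition)
base 22: U→A (pyrimidine→purine, transversion)
base 23: G→C (purine→pyrimidine, transversion)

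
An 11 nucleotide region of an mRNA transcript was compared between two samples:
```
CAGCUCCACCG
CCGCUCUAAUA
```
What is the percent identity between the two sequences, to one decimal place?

Mismatches at positions 2, 7, 9, 10, 11 (1-based): 5 of 11.
Identical positions: 6/11 = 54.55% → 54.5%.

54.5%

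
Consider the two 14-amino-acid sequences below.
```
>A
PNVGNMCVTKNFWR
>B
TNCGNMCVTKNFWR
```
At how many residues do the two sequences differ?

2

Mismatches (1-based): residue 1: P→T; residue 3: V→C.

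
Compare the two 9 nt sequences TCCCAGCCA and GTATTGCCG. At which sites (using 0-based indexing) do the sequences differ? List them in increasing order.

Scanning 0-based: 0: T/G; 1: C/T; 2: C/A; 3: C/T; 4: A/T; 8: A/G.

0, 1, 2, 3, 4, 8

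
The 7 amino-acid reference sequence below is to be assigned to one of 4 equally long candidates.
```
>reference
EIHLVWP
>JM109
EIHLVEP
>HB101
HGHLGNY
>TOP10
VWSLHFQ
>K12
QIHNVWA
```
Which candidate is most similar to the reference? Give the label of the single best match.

JM109 differs at 1 residue; HB101 differs at 5 residues; TOP10 differs at 6 residues; K12 differs at 3 residues. The closest is JM109.

JM109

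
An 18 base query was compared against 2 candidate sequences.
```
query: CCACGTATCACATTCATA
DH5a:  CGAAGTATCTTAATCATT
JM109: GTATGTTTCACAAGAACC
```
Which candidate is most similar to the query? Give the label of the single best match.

DH5a differs at 6 sites; JM109 differs at 9 sites. The closest is DH5a.

DH5a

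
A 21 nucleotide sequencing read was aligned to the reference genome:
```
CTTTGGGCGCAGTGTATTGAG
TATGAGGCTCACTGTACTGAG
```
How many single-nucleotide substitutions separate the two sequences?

Comparing position by position, 7 positions differ: 1 (C/T), 2 (T/A), 4 (T/G), 5 (G/A), 9 (G/T), 12 (G/C), 17 (T/C).

7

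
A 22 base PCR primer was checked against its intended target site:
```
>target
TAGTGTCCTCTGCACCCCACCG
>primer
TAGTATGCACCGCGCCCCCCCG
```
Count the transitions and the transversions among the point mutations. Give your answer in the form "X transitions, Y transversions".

3 transitions, 3 transversions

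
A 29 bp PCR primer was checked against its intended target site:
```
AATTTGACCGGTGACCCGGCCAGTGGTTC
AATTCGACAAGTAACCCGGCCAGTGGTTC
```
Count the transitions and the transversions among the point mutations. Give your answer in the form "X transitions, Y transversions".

Transitions (purine↔purine or pyrimidine↔pyrimidine): 5 T→C, 10 G→A, 13 G→A.
Transversions (purine↔pyrimidine): 9 C→A.

3 transitions, 1 transversion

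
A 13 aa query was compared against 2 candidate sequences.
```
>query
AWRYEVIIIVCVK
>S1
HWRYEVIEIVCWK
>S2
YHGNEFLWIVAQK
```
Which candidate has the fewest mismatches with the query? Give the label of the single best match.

S1

S1 differs at 3 residues; S2 differs at 9 residues. The closest is S1.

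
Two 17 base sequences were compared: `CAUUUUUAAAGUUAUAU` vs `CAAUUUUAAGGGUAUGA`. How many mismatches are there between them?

Comparing position by position, 5 sites differ: 3 (U/A), 10 (A/G), 12 (U/G), 16 (A/G), 17 (U/A).

5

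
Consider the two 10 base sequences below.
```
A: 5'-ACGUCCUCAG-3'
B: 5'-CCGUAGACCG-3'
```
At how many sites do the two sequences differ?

5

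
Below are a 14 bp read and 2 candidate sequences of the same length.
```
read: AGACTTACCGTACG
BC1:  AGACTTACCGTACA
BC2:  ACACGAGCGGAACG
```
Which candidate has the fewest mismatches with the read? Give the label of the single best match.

BC1

Hamming distances to read — BC1: 1; BC2: 6.
Smallest is BC1 with 1 mismatch.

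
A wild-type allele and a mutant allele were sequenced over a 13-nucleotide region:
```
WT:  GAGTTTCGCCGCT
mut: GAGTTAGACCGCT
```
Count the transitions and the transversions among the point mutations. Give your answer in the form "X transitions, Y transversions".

1 transition, 2 transversions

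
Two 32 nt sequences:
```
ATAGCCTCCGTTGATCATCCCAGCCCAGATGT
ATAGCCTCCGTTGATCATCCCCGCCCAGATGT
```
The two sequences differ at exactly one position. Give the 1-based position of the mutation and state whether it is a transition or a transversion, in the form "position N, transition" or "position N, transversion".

Position 22 changes A→C. A is a purine and C is a pyrimidine, so this is a transversion.

position 22, transversion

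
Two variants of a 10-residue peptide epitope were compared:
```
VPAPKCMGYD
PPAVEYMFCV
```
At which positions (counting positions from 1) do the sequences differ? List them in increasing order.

1, 4, 5, 6, 8, 9, 10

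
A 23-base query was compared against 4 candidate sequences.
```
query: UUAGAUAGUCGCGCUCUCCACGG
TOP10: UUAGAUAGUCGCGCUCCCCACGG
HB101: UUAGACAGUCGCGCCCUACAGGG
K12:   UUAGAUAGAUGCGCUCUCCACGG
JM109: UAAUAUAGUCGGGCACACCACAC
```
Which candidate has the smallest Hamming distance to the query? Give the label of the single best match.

TOP10

TOP10 differs at 1 site; HB101 differs at 4 sites; K12 differs at 2 sites; JM109 differs at 7 sites. The closest is TOP10.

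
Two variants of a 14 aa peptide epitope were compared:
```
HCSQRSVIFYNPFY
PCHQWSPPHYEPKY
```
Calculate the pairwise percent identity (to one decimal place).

42.9%

8 positions differ (1, 3, 5, 7, 8, 9, 11, 13), so 6 of 14 match: 6/14 = 42.86%.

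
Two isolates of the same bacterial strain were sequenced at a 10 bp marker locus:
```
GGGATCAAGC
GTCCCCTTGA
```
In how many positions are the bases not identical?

7

Comparing position by position, 7 positions differ: 2 (G/T), 3 (G/C), 4 (A/C), 5 (T/C), 7 (A/T), 8 (A/T), 10 (C/A).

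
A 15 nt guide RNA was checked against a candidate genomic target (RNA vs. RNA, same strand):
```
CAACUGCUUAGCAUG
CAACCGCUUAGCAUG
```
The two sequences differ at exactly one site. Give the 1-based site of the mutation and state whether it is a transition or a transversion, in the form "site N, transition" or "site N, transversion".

site 5, transition

The sequences differ only at site 5: U→C (pyrimidine→pyrimidine), a transition.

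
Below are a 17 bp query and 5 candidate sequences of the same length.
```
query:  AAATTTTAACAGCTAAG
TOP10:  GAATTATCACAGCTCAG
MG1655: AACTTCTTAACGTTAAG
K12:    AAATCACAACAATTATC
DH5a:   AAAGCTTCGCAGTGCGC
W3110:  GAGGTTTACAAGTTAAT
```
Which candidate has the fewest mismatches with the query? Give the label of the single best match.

TOP10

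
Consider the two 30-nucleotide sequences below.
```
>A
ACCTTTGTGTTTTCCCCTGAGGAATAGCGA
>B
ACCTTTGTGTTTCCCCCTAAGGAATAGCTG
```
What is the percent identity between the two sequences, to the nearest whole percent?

87%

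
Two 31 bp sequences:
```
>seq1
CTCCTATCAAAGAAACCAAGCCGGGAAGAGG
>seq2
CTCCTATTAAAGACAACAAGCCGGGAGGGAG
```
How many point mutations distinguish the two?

6

The sequences differ at sites 8, 14, 16, 27, 29, 30 (1-based) — 6 in total.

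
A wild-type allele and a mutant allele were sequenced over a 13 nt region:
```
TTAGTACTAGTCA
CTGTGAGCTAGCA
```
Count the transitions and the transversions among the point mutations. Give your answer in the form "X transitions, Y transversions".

4 transitions, 5 transversions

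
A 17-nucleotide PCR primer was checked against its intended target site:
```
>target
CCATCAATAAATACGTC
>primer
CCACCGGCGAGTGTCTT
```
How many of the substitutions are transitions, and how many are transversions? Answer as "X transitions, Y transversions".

9 transitions, 1 transversion

Mismatches (1-based):
site 4: T→C (pyrimidine→pyrimidine, transition)
site 6: A→G (purine→purine, transition)
site 7: A→G (purine→purine, transition)
site 8: T→C (pyrimidine→pyrimidine, transition)
site 9: A→G (purine→purine, transition)
site 11: A→G (purine→purine, transition)
site 13: A→G (purine→purine, transition)
site 14: C→T (pyrimidine→pyrimidine, transition)
site 15: G→C (purine→pyrimidine, transversion)
site 17: C→T (pyrimidine→pyrimidine, transition)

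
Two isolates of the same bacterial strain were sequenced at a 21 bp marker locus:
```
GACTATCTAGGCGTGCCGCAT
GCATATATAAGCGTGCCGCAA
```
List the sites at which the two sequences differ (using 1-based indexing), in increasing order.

2, 3, 7, 10, 21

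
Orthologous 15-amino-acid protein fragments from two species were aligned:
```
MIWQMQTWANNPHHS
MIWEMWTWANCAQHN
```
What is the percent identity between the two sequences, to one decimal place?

60.0%

6 positions differ (4, 6, 11, 12, 13, 15), so 9 of 15 match: 9/15 = 60%.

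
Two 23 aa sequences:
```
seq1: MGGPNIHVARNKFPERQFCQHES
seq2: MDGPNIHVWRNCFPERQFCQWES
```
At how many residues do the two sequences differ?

4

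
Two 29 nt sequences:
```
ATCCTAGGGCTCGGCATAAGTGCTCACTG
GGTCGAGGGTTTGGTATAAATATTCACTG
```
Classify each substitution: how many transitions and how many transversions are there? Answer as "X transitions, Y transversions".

Transitions (purine↔purine or pyrimidine↔pyrimidine): 1 A→G, 3 C→T, 10 C→T, 12 C→T, 15 C→T, 20 G→A, 22 G→A, 23 C→T.
Transversions (purine↔pyrimidine): 2 T→G, 5 T→G.

8 transitions, 2 transversions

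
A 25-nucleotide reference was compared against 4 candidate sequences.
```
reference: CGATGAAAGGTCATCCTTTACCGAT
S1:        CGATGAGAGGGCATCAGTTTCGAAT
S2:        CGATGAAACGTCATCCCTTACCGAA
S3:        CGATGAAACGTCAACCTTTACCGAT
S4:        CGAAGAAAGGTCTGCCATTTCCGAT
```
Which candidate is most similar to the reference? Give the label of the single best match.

S3

Hamming distances to reference — S1: 7; S2: 3; S3: 2; S4: 5.
Smallest is S3 with 2 mismatches.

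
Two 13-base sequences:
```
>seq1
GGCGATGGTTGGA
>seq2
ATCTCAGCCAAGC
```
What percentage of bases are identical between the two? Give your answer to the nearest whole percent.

10 positions differ (1, 2, 4, 5, 6, 8, 9, 10, 11, 13), so 3 of 13 match: 3/13 = 23.08%.

23%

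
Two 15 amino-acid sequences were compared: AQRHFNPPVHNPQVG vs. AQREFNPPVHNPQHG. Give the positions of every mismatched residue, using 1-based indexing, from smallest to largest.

Scanning 1-based: 4: H/E; 14: V/H.

4, 14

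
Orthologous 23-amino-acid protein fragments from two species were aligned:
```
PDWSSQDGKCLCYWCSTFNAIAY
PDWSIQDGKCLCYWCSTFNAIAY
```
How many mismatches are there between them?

1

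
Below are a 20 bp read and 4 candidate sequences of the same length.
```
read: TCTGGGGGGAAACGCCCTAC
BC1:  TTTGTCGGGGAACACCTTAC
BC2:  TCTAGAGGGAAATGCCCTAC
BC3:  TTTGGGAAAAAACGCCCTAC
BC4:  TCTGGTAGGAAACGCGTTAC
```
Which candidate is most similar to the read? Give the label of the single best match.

BC2

BC1 differs at 6 positions; BC2 differs at 3 positions; BC3 differs at 4 positions; BC4 differs at 4 positions. The closest is BC2.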